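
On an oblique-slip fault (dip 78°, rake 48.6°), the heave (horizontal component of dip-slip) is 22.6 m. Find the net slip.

dip-slip = heave / cos(dip) = 22.6 / cos(78°) = 108.7 m
net slip = dip-slip / sin(rake) = 108.7 / sin(48.6°) = 145 m

145 m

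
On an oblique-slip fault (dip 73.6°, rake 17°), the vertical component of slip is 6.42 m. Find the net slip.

dip-slip = throw / sin(dip) = 6.42 / sin(73.6°) = 6.692 m
net slip = dip-slip / sin(rake) = 6.692 / sin(17°) = 22.9 m

22.9 m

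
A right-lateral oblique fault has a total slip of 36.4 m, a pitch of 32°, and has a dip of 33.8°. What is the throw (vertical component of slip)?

dip-slip = net slip × sin(rake) = 36.4 m × sin(32°) = 19.29 m
throw = dip-slip × sin(dip) = 19.29 × sin(33.8°) = 10.7 m

10.7 m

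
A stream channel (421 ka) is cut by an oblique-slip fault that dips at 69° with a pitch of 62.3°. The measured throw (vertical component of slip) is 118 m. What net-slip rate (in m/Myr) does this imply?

dip-slip = throw / sin(dip) = 118 / sin(69°) = 126.4 m
net slip = dip-slip / sin(rake) = 126.4 / sin(62.3°) = 142.8 m
rate = 142.8 m / 421 ka = 0.000339 m/yr = 339 m/Myr

339 m/Myr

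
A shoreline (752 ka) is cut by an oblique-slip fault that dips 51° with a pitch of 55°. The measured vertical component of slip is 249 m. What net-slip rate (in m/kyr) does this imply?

0.520 m/kyr

dip-slip = throw / sin(dip) = 249 / sin(51°) = 320.4 m
net slip = dip-slip / sin(rake) = 320.4 / sin(55°) = 391.1 m
rate = 391.1 m / 752 ka = 0.000520 m/yr = 0.520 m/kyr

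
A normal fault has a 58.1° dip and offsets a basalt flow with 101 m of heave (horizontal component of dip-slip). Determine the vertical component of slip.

throw = heave × tan(dip) = 101 × tan(58.1°) = 162 m

162 m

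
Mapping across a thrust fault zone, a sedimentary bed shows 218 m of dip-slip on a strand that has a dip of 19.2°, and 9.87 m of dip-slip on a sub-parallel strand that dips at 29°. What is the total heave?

215 m

heave_A = 218 × cos(19.2°) = 205.9 m
heave_B = 9.87 × cos(29°) = 8.632 m
total = 205.9 + 8.632 = 215 m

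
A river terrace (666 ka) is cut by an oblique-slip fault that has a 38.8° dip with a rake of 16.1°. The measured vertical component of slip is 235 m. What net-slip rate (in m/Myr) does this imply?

dip-slip = throw / sin(dip) = 235 / sin(38.8°) = 375 m
net slip = dip-slip / sin(rake) = 375 / sin(16.1°) = 1352 m
rate = 1352 m / 666 ka = 0.00203 m/yr = 2030 m/Myr

2030 m/Myr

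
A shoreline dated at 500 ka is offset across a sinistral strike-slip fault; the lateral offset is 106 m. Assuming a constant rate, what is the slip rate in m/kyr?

rate = 106 m / 500 ka = 0.000212 m/yr = 0.212 m/kyr

0.212 m/kyr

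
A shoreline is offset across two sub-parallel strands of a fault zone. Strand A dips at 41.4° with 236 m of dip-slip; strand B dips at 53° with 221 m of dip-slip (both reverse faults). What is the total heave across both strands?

310 m

heave_A = 236 × cos(41.4°) = 177 m
heave_B = 221 × cos(53°) = 133 m
total = 177 + 133 = 310 m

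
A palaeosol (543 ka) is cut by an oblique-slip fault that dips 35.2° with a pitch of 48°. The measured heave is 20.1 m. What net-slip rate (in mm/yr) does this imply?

dip-slip = heave / cos(dip) = 20.1 / cos(35.2°) = 24.60 m
net slip = dip-slip / sin(rake) = 24.60 / sin(48°) = 33.10 m
rate = 33.10 m / 543 ka = 0.0000610 m/yr = 0.0610 mm/yr

0.0610 mm/yr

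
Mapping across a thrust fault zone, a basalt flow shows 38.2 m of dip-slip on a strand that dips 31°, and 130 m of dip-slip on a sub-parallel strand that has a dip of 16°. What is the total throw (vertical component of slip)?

throw_A = 38.2 × sin(31°) = 19.67 m
throw_B = 130 × sin(16°) = 35.83 m
total = 19.67 + 35.83 = 55.5 m

55.5 m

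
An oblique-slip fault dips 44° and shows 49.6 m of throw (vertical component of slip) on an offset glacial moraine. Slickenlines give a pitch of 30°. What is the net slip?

dip-slip = throw / sin(dip) = 49.6 / sin(44°) = 71.40 m
net slip = dip-slip / sin(rake) = 71.40 / sin(30°) = 143 m

143 m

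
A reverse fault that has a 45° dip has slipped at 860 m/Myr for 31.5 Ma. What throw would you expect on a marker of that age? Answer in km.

dip-slip = rate × time = 860 m/Myr × 31.5 Ma = 27090 m
throw = dip-slip × sin(dip) = 27090 × sin(45°) = 19200 m = 19.2 km

19.2 km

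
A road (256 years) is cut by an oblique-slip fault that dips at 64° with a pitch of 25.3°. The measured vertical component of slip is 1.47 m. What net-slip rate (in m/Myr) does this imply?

dip-slip = throw / sin(dip) = 1.47 / sin(64°) = 1.636 m
net slip = dip-slip / sin(rake) = 1.636 / sin(25.3°) = 3.827 m
rate = 3.827 m / 256 years = 0.0149 m/yr = 14900 m/Myr

14900 m/Myr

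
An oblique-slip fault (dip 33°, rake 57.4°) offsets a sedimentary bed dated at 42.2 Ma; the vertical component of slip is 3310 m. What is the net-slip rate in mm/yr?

dip-slip = throw / sin(dip) = 3310 / sin(33°) = 6077 m
net slip = dip-slip / sin(rake) = 6077 / sin(57.4°) = 7214 m
rate = 7214 m / 42.2 Ma = 0.000171 m/yr = 0.171 mm/yr

0.171 mm/yr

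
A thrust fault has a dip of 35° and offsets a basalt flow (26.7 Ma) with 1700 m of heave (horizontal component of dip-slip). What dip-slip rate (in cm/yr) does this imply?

0.00777 cm/yr

dip-slip = heave / cos(dip) = 1700 m / cos(35°) = 2075 m
rate = 2075 m / 26.7 Ma = 0.0000777 m/yr = 0.00777 cm/yr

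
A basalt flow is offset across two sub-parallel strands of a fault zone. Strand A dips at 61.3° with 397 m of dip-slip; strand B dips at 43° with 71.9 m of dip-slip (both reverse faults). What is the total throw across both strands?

throw_A = 397 × sin(61.3°) = 348.2 m
throw_B = 71.9 × sin(43°) = 49.04 m
total = 348.2 + 49.04 = 397 m

397 m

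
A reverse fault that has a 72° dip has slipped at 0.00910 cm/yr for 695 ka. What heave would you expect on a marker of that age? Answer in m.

dip-slip = rate × time = 0.00910 cm/yr × 695 ka = 63.25 m
heave = dip-slip × cos(dip) = 63.25 × cos(72°) = 19.5 m

19.5 m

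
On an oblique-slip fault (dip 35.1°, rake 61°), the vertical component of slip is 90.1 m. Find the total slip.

dip-slip = throw / sin(dip) = 90.1 / sin(35.1°) = 156.7 m
net slip = dip-slip / sin(rake) = 156.7 / sin(61°) = 179 m

179 m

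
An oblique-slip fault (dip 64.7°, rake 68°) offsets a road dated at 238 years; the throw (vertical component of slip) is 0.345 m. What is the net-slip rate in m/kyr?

dip-slip = throw / sin(dip) = 0.345 / sin(64.7°) = 0.3816 m
net slip = dip-slip / sin(rake) = 0.3816 / sin(68°) = 0.4116 m
rate = 0.4116 m / 238 years = 0.00173 m/yr = 1.73 m/kyr

1.73 m/kyr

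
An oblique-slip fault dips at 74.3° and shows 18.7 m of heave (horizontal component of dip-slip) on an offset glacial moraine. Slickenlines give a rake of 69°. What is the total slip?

dip-slip = heave / cos(dip) = 18.7 / cos(74.3°) = 69.11 m
net slip = dip-slip / sin(rake) = 69.11 / sin(69°) = 74 m

74 m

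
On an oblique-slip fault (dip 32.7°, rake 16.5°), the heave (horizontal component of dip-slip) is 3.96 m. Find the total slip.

dip-slip = heave / cos(dip) = 3.96 / cos(32.7°) = 4.706 m
net slip = dip-slip / sin(rake) = 4.706 / sin(16.5°) = 16.6 m

16.6 m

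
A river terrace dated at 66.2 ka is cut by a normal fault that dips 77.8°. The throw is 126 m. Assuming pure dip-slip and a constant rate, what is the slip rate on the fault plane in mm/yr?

dip-slip = throw / sin(dip) = 126 m / sin(77.8°) = 128.9 m
rate = 128.9 m / 66.2 ka = 0.00195 m/yr = 1.95 mm/yr

1.95 mm/yr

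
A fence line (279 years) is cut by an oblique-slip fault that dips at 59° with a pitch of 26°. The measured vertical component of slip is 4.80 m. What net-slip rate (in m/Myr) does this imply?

dip-slip = throw / sin(dip) = 4.80 / sin(59°) = 5.600 m
net slip = dip-slip / sin(rake) = 5.600 / sin(26°) = 12.77 m
rate = 12.77 m / 279 years = 0.0458 m/yr = 45800 m/Myr

45800 m/Myr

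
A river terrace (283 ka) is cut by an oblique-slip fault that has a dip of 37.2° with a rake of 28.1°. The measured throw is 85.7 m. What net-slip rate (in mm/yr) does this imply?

1.06 mm/yr

dip-slip = throw / sin(dip) = 85.7 / sin(37.2°) = 141.7 m
net slip = dip-slip / sin(rake) = 141.7 / sin(28.1°) = 300.9 m
rate = 300.9 m / 283 ka = 0.00106 m/yr = 1.06 mm/yr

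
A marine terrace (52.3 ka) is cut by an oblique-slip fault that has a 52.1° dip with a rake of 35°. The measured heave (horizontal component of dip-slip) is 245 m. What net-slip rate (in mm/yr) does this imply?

dip-slip = heave / cos(dip) = 245 / cos(52.1°) = 398.8 m
net slip = dip-slip / sin(rake) = 398.8 / sin(35°) = 695.4 m
rate = 695.4 m / 52.3 ka = 0.0133 m/yr = 13.3 mm/yr

13.3 mm/yr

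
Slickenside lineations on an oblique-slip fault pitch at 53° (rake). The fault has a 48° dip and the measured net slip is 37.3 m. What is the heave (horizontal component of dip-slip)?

dip-slip = net slip × sin(rake) = 37.3 m × sin(53°) = 29.79 m
heave = dip-slip × cos(dip) = 29.79 × cos(48°) = 19.9 m

19.9 m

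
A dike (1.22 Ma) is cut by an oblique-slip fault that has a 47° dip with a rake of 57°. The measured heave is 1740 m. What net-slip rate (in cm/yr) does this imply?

0.249 cm/yr

dip-slip = heave / cos(dip) = 1740 / cos(47°) = 2551 m
net slip = dip-slip / sin(rake) = 2551 / sin(57°) = 3042 m
rate = 3042 m / 1.22 Ma = 0.00249 m/yr = 0.249 cm/yr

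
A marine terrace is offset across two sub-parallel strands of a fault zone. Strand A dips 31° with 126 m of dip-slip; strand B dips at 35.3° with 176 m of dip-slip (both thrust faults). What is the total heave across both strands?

252 m

heave_A = 126 × cos(31°) = 108 m
heave_B = 176 × cos(35.3°) = 143.6 m
total = 108 + 143.6 = 252 m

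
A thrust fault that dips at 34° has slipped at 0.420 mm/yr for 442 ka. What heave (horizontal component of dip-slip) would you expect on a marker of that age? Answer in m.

154 m

dip-slip = rate × time = 0.420 mm/yr × 442 ka = 185.6 m
heave = dip-slip × cos(dip) = 185.6 × cos(34°) = 154 m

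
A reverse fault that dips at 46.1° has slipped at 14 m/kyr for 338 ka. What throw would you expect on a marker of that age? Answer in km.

3.41 km

dip-slip = rate × time = 14 m/kyr × 338 ka = 4732 m
throw = dip-slip × sin(dip) = 4732 × sin(46.1°) = 3410 m = 3.41 km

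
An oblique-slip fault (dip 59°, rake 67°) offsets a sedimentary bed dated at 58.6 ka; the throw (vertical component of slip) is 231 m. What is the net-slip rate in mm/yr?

dip-slip = throw / sin(dip) = 231 / sin(59°) = 269.5 m
net slip = dip-slip / sin(rake) = 269.5 / sin(67°) = 292.8 m
rate = 292.8 m / 58.6 ka = 0.00500 m/yr = 5 mm/yr

5 mm/yr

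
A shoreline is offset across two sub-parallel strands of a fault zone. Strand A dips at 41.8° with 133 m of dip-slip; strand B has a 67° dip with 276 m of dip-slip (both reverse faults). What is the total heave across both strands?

heave_A = 133 × cos(41.8°) = 99.15 m
heave_B = 276 × cos(67°) = 107.8 m
total = 99.15 + 107.8 = 207 m

207 m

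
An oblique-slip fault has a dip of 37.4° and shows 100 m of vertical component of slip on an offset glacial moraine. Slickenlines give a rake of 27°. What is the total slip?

dip-slip = throw / sin(dip) = 100 / sin(37.4°) = 164.6 m
net slip = dip-slip / sin(rake) = 164.6 / sin(27°) = 363 m

363 m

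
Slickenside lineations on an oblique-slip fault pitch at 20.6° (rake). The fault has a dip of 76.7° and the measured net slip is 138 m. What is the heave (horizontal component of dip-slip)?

11.2 m

dip-slip = net slip × sin(rake) = 138 m × sin(20.6°) = 48.55 m
heave = dip-slip × cos(dip) = 48.55 × cos(76.7°) = 11.2 m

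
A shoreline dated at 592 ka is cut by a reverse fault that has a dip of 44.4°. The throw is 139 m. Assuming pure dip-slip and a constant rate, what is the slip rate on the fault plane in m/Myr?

dip-slip = throw / sin(dip) = 139 m / sin(44.4°) = 198.7 m
rate = 198.7 m / 592 ka = 0.000336 m/yr = 336 m/Myr

336 m/Myr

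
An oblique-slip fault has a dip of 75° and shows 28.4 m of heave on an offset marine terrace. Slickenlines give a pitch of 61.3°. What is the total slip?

125 m

dip-slip = heave / cos(dip) = 28.4 / cos(75°) = 109.7 m
net slip = dip-slip / sin(rake) = 109.7 / sin(61.3°) = 125 m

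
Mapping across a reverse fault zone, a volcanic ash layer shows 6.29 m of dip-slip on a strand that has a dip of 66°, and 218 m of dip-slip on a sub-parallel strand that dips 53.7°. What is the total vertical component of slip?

throw_A = 6.29 × sin(66°) = 5.746 m
throw_B = 218 × sin(53.7°) = 175.7 m
total = 5.746 + 175.7 = 181 m

181 m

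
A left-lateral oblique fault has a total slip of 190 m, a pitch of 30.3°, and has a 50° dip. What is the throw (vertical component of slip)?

dip-slip = net slip × sin(rake) = 190 m × sin(30.3°) = 95.86 m
throw = dip-slip × sin(dip) = 95.86 × sin(50°) = 73.4 m

73.4 m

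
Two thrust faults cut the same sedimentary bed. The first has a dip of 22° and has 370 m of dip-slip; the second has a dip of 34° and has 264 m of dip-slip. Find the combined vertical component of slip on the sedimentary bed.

throw_A = 370 × sin(22°) = 138.6 m
throw_B = 264 × sin(34°) = 147.6 m
total = 138.6 + 147.6 = 286 m

286 m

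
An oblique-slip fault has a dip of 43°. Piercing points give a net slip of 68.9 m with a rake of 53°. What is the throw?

37.5 m

dip-slip = net slip × sin(rake) = 68.9 m × sin(53°) = 55.03 m
throw = dip-slip × sin(dip) = 55.03 × sin(43°) = 37.5 m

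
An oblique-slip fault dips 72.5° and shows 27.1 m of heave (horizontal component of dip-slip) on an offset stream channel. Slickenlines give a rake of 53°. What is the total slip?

dip-slip = heave / cos(dip) = 27.1 / cos(72.5°) = 90.12 m
net slip = dip-slip / sin(rake) = 90.12 / sin(53°) = 113 m

113 m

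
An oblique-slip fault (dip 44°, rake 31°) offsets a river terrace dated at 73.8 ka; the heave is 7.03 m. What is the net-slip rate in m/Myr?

dip-slip = heave / cos(dip) = 7.03 / cos(44°) = 9.773 m
net slip = dip-slip / sin(rake) = 9.773 / sin(31°) = 18.98 m
rate = 18.98 m / 73.8 ka = 0.000257 m/yr = 257 m/Myr

257 m/Myr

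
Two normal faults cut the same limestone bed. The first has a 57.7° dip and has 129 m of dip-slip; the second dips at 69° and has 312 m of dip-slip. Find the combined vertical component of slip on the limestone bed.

400 m

throw_A = 129 × sin(57.7°) = 109 m
throw_B = 312 × sin(69°) = 291.3 m
total = 109 + 291.3 = 400 m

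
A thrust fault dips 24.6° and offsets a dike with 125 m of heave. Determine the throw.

57.2 m

throw = heave × tan(dip) = 125 × tan(24.6°) = 57.2 m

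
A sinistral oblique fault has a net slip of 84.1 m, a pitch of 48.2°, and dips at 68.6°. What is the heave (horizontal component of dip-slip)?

22.9 m

dip-slip = net slip × sin(rake) = 84.1 m × sin(48.2°) = 62.69 m
heave = dip-slip × cos(dip) = 62.69 × cos(68.6°) = 22.9 m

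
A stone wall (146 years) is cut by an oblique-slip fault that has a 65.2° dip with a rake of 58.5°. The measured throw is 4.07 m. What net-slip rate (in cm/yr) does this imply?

dip-slip = throw / sin(dip) = 4.07 / sin(65.2°) = 4.483 m
net slip = dip-slip / sin(rake) = 4.483 / sin(58.5°) = 5.258 m
rate = 5.258 m / 146 years = 0.0360 m/yr = 3.60 cm/yr

3.60 cm/yr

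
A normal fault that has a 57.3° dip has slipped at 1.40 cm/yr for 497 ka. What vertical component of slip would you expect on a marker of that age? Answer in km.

5.86 km

dip-slip = rate × time = 1.40 cm/yr × 497 ka = 6958 m
throw = dip-slip × sin(dip) = 6958 × sin(57.3°) = 5860 m = 5.86 km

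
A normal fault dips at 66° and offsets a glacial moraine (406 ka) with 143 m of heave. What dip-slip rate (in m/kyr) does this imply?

dip-slip = heave / cos(dip) = 143 m / cos(66°) = 351.6 m
rate = 351.6 m / 406 ka = 0.000866 m/yr = 0.866 m/kyr

0.866 m/kyr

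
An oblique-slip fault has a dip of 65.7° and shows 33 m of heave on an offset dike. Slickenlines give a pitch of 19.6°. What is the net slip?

dip-slip = heave / cos(dip) = 33 / cos(65.7°) = 80.19 m
net slip = dip-slip / sin(rake) = 80.19 / sin(19.6°) = 239 m

239 m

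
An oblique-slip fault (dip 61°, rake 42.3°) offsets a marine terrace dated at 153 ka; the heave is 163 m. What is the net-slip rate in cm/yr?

0.327 cm/yr

dip-slip = heave / cos(dip) = 163 / cos(61°) = 336.2 m
net slip = dip-slip / sin(rake) = 336.2 / sin(42.3°) = 499.6 m
rate = 499.6 m / 153 ka = 0.00327 m/yr = 0.327 cm/yr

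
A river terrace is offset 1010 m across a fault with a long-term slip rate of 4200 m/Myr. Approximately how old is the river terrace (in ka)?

240 ka

age = offset / rate = 1010 m / (4200 m/Myr) = 240000 yr = 240 ka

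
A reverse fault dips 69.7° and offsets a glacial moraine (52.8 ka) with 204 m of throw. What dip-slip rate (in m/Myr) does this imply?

dip-slip = throw / sin(dip) = 204 m / sin(69.7°) = 217.5 m
rate = 217.5 m / 52.8 ka = 0.00412 m/yr = 4120 m/Myr

4120 m/Myr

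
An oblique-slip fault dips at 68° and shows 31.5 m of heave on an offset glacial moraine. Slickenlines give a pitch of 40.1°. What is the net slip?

131 m

dip-slip = heave / cos(dip) = 31.5 / cos(68°) = 84.09 m
net slip = dip-slip / sin(rake) = 84.09 / sin(40.1°) = 131 m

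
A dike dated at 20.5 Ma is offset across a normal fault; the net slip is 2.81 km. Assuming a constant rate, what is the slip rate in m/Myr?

137 m/Myr

rate = 2.81 km / 20.5 Ma = 0.000137 m/yr = 137 m/Myr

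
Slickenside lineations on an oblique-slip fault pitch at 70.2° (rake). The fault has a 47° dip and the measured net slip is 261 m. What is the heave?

dip-slip = net slip × sin(rake) = 261 m × sin(70.2°) = 245.6 m
heave = dip-slip × cos(dip) = 245.6 × cos(47°) = 167 m

167 m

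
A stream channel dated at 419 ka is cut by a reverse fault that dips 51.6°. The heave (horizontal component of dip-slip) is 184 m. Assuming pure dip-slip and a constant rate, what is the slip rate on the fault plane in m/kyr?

dip-slip = heave / cos(dip) = 184 m / cos(51.6°) = 296.2 m
rate = 296.2 m / 419 ka = 0.000707 m/yr = 0.707 m/kyr

0.707 m/kyr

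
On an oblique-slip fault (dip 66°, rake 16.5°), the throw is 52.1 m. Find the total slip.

dip-slip = throw / sin(dip) = 52.1 / sin(66°) = 57.03 m
net slip = dip-slip / sin(rake) = 57.03 / sin(16.5°) = 201 m

201 m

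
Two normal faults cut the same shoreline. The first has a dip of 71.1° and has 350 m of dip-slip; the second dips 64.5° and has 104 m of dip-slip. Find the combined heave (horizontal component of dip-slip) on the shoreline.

heave_A = 350 × cos(71.1°) = 113.4 m
heave_B = 104 × cos(64.5°) = 44.77 m
total = 113.4 + 44.77 = 158 m

158 m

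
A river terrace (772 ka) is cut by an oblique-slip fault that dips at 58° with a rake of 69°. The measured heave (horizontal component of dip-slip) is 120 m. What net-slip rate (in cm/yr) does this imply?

0.0314 cm/yr

dip-slip = heave / cos(dip) = 120 / cos(58°) = 226.4 m
net slip = dip-slip / sin(rake) = 226.4 / sin(69°) = 242.6 m
rate = 242.6 m / 772 ka = 0.000314 m/yr = 0.0314 cm/yr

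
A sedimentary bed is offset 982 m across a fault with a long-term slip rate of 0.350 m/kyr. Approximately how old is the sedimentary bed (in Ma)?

2.81 Ma

age = offset / rate = 982 m / (0.350 m/kyr) = 2.81e+06 yr = 2.81 Ma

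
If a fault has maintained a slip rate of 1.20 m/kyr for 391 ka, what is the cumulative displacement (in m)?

469 m

slip = rate × time = 1.20 m/kyr × 391 ka = 469 m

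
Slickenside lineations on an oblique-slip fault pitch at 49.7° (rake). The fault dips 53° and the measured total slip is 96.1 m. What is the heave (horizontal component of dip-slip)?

dip-slip = net slip × sin(rake) = 96.1 m × sin(49.7°) = 73.29 m
heave = dip-slip × cos(dip) = 73.29 × cos(53°) = 44.1 m

44.1 m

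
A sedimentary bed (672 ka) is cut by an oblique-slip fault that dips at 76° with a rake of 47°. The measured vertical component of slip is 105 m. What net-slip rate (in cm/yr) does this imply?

dip-slip = throw / sin(dip) = 105 / sin(76°) = 108.2 m
net slip = dip-slip / sin(rake) = 108.2 / sin(47°) = 148 m
rate = 148 m / 672 ka = 0.000220 m/yr = 0.0220 cm/yr

0.0220 cm/yr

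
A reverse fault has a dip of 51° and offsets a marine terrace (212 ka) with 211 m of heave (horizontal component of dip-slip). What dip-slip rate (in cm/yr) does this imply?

0.158 cm/yr

dip-slip = heave / cos(dip) = 211 m / cos(51°) = 335.3 m
rate = 335.3 m / 212 ka = 0.00158 m/yr = 0.158 cm/yr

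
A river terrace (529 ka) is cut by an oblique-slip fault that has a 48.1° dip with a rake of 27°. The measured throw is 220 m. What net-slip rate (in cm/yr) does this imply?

dip-slip = throw / sin(dip) = 220 / sin(48.1°) = 295.6 m
net slip = dip-slip / sin(rake) = 295.6 / sin(27°) = 651.1 m
rate = 651.1 m / 529 ka = 0.00123 m/yr = 0.123 cm/yr

0.123 cm/yr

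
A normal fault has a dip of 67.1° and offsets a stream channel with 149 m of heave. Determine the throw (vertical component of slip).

throw = heave × tan(dip) = 149 × tan(67.1°) = 353 m

353 m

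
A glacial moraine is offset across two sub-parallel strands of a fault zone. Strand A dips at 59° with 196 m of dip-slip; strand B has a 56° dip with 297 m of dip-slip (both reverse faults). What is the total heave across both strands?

heave_A = 196 × cos(59°) = 100.9 m
heave_B = 297 × cos(56°) = 166.1 m
total = 100.9 + 166.1 = 267 m

267 m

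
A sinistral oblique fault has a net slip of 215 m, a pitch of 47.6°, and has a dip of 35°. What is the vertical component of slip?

91.1 m

dip-slip = net slip × sin(rake) = 215 m × sin(47.6°) = 158.8 m
throw = dip-slip × sin(dip) = 158.8 × sin(35°) = 91.1 m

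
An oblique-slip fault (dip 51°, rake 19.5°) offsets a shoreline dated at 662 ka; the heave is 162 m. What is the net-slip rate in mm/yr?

1.16 mm/yr

dip-slip = heave / cos(dip) = 162 / cos(51°) = 257.4 m
net slip = dip-slip / sin(rake) = 257.4 / sin(19.5°) = 771.2 m
rate = 771.2 m / 662 ka = 0.00116 m/yr = 1.16 mm/yr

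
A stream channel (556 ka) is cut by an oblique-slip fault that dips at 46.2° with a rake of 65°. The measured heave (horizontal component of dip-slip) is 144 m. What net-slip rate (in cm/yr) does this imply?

dip-slip = heave / cos(dip) = 144 / cos(46.2°) = 208 m
net slip = dip-slip / sin(rake) = 208 / sin(65°) = 229.6 m
rate = 229.6 m / 556 ka = 0.000413 m/yr = 0.0413 cm/yr

0.0413 cm/yr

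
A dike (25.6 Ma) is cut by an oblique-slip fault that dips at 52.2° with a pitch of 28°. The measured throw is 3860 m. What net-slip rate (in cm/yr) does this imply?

dip-slip = throw / sin(dip) = 3860 / sin(52.2°) = 4885 m
net slip = dip-slip / sin(rake) = 4885 / sin(28°) = 10410 m
rate = 10410 m / 25.6 Ma = 0.000406 m/yr = 0.0406 cm/yr

0.0406 cm/yr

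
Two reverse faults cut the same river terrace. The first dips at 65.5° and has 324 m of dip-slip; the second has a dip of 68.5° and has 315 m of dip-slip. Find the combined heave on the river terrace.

heave_A = 324 × cos(65.5°) = 134.4 m
heave_B = 315 × cos(68.5°) = 115.4 m
total = 134.4 + 115.4 = 250 m

250 m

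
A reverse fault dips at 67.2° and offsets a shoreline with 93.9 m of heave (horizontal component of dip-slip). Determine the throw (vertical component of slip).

223 m

throw = heave × tan(dip) = 93.9 × tan(67.2°) = 223 m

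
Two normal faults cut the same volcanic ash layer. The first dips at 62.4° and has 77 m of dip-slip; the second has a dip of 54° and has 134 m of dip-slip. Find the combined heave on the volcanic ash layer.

114 m

heave_A = 77 × cos(62.4°) = 35.67 m
heave_B = 134 × cos(54°) = 78.76 m
total = 35.67 + 78.76 = 114 m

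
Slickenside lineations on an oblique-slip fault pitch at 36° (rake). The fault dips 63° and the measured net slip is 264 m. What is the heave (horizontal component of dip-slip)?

dip-slip = net slip × sin(rake) = 264 m × sin(36°) = 155.2 m
heave = dip-slip × cos(dip) = 155.2 × cos(63°) = 70.4 m

70.4 m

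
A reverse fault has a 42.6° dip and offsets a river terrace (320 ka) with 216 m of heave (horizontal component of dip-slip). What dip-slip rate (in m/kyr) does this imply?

dip-slip = heave / cos(dip) = 216 m / cos(42.6°) = 293.4 m
rate = 293.4 m / 320 ka = 0.000917 m/yr = 0.917 m/kyr

0.917 m/kyr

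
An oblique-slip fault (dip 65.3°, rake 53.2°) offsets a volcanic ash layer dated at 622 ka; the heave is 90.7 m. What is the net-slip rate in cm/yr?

0.0436 cm/yr

dip-slip = heave / cos(dip) = 90.7 / cos(65.3°) = 217.1 m
net slip = dip-slip / sin(rake) = 217.1 / sin(53.2°) = 271.1 m
rate = 271.1 m / 622 ka = 0.000436 m/yr = 0.0436 cm/yr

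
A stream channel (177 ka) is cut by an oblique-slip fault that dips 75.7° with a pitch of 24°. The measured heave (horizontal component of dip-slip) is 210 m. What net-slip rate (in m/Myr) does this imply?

11800 m/Myr

dip-slip = heave / cos(dip) = 210 / cos(75.7°) = 850.2 m
net slip = dip-slip / sin(rake) = 850.2 / sin(24°) = 2090 m
rate = 2090 m / 177 ka = 0.0118 m/yr = 11800 m/Myr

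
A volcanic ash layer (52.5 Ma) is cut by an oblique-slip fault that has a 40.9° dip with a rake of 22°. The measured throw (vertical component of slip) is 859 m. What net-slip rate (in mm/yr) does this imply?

0.0667 mm/yr

dip-slip = throw / sin(dip) = 859 / sin(40.9°) = 1312 m
net slip = dip-slip / sin(rake) = 1312 / sin(22°) = 3502 m
rate = 3502 m / 52.5 Ma = 0.0000667 m/yr = 0.0667 mm/yr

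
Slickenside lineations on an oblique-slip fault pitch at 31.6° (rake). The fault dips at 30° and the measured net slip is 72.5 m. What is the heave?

32.9 m

dip-slip = net slip × sin(rake) = 72.5 m × sin(31.6°) = 37.99 m
heave = dip-slip × cos(dip) = 37.99 × cos(30°) = 32.9 m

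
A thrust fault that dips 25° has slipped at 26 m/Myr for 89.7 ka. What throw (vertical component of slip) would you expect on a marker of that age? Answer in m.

0.986 m

dip-slip = rate × time = 26 m/Myr × 89.7 ka = 2.332 m
throw = dip-slip × sin(dip) = 2.332 × sin(25°) = 0.986 m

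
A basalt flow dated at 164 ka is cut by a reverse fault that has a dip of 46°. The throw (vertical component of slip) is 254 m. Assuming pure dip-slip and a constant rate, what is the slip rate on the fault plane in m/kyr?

dip-slip = throw / sin(dip) = 254 m / sin(46°) = 353.1 m
rate = 353.1 m / 164 ka = 0.00215 m/yr = 2.15 m/kyr

2.15 m/kyr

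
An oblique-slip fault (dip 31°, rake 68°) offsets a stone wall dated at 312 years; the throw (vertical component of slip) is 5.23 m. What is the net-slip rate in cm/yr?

dip-slip = throw / sin(dip) = 5.23 / sin(31°) = 10.15 m
net slip = dip-slip / sin(rake) = 10.15 / sin(68°) = 10.95 m
rate = 10.95 m / 312 years = 0.0351 m/yr = 3.51 cm/yr

3.51 cm/yr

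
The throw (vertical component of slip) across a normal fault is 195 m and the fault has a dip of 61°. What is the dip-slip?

dip-slip = throw / sin(dip) = 195 / sin(61°) = 223 m

223 m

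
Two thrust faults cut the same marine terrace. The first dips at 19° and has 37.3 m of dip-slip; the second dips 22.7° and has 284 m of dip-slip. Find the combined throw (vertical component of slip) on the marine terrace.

122 m

throw_A = 37.3 × sin(19°) = 12.14 m
throw_B = 284 × sin(22.7°) = 109.6 m
total = 12.14 + 109.6 = 122 m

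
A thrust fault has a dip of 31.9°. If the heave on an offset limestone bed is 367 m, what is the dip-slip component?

dip-slip = heave / cos(dip) = 367 / cos(31.9°) = 432 m

432 m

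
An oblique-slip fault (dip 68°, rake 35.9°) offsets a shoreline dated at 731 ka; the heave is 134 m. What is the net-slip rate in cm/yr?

dip-slip = heave / cos(dip) = 134 / cos(68°) = 357.7 m
net slip = dip-slip / sin(rake) = 357.7 / sin(35.9°) = 610 m
rate = 610 m / 731 ka = 0.000835 m/yr = 0.0835 cm/yr

0.0835 cm/yr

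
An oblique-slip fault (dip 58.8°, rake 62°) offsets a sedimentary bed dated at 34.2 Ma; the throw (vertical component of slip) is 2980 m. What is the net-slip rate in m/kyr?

0.115 m/kyr

dip-slip = throw / sin(dip) = 2980 / sin(58.8°) = 3484 m
net slip = dip-slip / sin(rake) = 3484 / sin(62°) = 3946 m
rate = 3946 m / 34.2 Ma = 0.000115 m/yr = 0.115 m/kyr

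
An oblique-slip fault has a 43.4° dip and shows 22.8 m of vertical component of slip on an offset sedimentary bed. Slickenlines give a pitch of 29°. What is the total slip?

68.4 m

dip-slip = throw / sin(dip) = 22.8 / sin(43.4°) = 33.18 m
net slip = dip-slip / sin(rake) = 33.18 / sin(29°) = 68.4 m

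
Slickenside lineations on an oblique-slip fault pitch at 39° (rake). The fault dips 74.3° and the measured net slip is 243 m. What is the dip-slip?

153 m

dip-slip = net slip × sin(rake) = 243 m × sin(39°) = 153 m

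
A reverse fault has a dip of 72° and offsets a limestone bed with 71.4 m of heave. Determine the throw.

220 m

throw = heave × tan(dip) = 71.4 × tan(72°) = 220 m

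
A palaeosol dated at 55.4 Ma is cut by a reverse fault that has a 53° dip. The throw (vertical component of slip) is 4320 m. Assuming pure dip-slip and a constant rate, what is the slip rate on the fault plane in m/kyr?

dip-slip = throw / sin(dip) = 4320 m / sin(53°) = 5409 m
rate = 5409 m / 55.4 Ma = 0.0000976 m/yr = 0.0976 m/kyr

0.0976 m/kyr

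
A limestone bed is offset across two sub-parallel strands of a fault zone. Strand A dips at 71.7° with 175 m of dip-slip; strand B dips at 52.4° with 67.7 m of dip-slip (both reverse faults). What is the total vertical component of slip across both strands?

throw_A = 175 × sin(71.7°) = 166.1 m
throw_B = 67.7 × sin(52.4°) = 53.64 m
total = 166.1 + 53.64 = 220 m

220 m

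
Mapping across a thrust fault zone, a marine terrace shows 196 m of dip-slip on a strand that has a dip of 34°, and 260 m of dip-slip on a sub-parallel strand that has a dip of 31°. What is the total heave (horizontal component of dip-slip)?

385 m

heave_A = 196 × cos(34°) = 162.5 m
heave_B = 260 × cos(31°) = 222.9 m
total = 162.5 + 222.9 = 385 m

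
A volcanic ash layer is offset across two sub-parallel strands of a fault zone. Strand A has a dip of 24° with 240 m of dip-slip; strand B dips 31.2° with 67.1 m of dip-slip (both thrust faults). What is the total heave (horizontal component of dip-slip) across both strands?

277 m

heave_A = 240 × cos(24°) = 219.3 m
heave_B = 67.1 × cos(31.2°) = 57.39 m
total = 219.3 + 57.39 = 277 m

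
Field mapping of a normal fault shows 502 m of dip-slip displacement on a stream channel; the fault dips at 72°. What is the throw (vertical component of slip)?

throw = dip-slip × sin(dip) = 502 m × sin(72°) = 477 m

477 m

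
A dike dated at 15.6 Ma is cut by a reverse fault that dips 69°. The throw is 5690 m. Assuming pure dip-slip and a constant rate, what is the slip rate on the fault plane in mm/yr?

0.391 mm/yr

dip-slip = throw / sin(dip) = 5690 m / sin(69°) = 6095 m
rate = 6095 m / 15.6 Ma = 0.000391 m/yr = 0.391 mm/yr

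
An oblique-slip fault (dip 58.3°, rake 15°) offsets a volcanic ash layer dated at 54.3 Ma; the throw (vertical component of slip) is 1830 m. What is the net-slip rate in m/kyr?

dip-slip = throw / sin(dip) = 1830 / sin(58.3°) = 2151 m
net slip = dip-slip / sin(rake) = 2151 / sin(15°) = 8310 m
rate = 8310 m / 54.3 Ma = 0.000153 m/yr = 0.153 m/kyr

0.153 m/kyr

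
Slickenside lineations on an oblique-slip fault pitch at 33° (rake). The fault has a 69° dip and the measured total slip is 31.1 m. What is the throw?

dip-slip = net slip × sin(rake) = 31.1 m × sin(33°) = 16.94 m
throw = dip-slip × sin(dip) = 16.94 × sin(69°) = 15.8 m

15.8 m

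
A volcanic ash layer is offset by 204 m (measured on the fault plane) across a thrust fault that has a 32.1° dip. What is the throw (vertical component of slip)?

throw = dip-slip × sin(dip) = 204 m × sin(32.1°) = 108 m

108 m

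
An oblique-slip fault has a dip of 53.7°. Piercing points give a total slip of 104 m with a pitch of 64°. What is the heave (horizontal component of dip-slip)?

dip-slip = net slip × sin(rake) = 104 m × sin(64°) = 93.47 m
heave = dip-slip × cos(dip) = 93.47 × cos(53.7°) = 55.3 m

55.3 m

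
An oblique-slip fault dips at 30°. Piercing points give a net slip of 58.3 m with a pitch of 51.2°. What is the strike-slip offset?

36.5 m

strike-slip = net slip × cos(rake) = 58.3 m × cos(51.2°) = 36.5 m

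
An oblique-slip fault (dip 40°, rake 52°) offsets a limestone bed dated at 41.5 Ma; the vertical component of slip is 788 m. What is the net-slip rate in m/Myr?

37.5 m/Myr

dip-slip = throw / sin(dip) = 788 / sin(40°) = 1226 m
net slip = dip-slip / sin(rake) = 1226 / sin(52°) = 1556 m
rate = 1556 m / 41.5 Ma = 0.0000375 m/yr = 37.5 m/Myr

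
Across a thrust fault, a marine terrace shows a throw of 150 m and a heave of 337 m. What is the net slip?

net slip = √(throw² + heave²) = √(150² + 337²) = 369 m

369 m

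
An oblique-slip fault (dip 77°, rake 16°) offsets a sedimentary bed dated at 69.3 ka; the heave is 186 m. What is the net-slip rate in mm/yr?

43.3 mm/yr

dip-slip = heave / cos(dip) = 186 / cos(77°) = 826.8 m
net slip = dip-slip / sin(rake) = 826.8 / sin(16°) = 3000 m
rate = 3000 m / 69.3 ka = 0.0433 m/yr = 43.3 mm/yr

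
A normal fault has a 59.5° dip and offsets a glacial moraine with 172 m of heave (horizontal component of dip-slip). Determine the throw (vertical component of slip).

292 m

throw = heave × tan(dip) = 172 × tan(59.5°) = 292 m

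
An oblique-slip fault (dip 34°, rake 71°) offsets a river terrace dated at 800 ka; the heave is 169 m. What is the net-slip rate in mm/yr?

dip-slip = heave / cos(dip) = 169 / cos(34°) = 203.9 m
net slip = dip-slip / sin(rake) = 203.9 / sin(71°) = 215.6 m
rate = 215.6 m / 800 ka = 0.000269 m/yr = 0.269 mm/yr

0.269 mm/yr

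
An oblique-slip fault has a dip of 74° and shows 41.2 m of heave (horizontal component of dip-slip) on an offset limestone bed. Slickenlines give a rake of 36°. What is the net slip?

254 m

dip-slip = heave / cos(dip) = 41.2 / cos(74°) = 149.5 m
net slip = dip-slip / sin(rake) = 149.5 / sin(36°) = 254 m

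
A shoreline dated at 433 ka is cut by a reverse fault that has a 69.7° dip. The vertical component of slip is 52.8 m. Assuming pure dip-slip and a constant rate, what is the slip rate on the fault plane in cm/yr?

dip-slip = throw / sin(dip) = 52.8 m / sin(69.7°) = 56.30 m
rate = 56.30 m / 433 ka = 0.000130 m/yr = 0.0130 cm/yr

0.0130 cm/yr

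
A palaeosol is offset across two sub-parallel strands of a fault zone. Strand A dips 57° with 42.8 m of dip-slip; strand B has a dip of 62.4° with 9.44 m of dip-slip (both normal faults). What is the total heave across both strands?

27.7 m

heave_A = 42.8 × cos(57°) = 23.31 m
heave_B = 9.44 × cos(62.4°) = 4.374 m
total = 23.31 + 4.374 = 27.7 m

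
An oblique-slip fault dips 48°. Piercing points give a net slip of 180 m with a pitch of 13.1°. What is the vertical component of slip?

30.3 m

dip-slip = net slip × sin(rake) = 180 m × sin(13.1°) = 40.80 m
throw = dip-slip × sin(dip) = 40.80 × sin(48°) = 30.3 m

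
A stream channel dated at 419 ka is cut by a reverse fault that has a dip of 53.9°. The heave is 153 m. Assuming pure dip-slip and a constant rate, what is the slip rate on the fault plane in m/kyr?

dip-slip = heave / cos(dip) = 153 m / cos(53.9°) = 259.7 m
rate = 259.7 m / 419 ka = 0.000620 m/yr = 0.620 m/kyr

0.620 m/kyr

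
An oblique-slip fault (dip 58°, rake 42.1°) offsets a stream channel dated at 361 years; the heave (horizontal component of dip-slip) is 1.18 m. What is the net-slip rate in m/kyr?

9.20 m/kyr

dip-slip = heave / cos(dip) = 1.18 / cos(58°) = 2.227 m
net slip = dip-slip / sin(rake) = 2.227 / sin(42.1°) = 3.321 m
rate = 3.321 m / 361 years = 0.00920 m/yr = 9.20 m/kyr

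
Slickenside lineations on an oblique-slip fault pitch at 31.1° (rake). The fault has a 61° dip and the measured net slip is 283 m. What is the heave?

dip-slip = net slip × sin(rake) = 283 m × sin(31.1°) = 146.2 m
heave = dip-slip × cos(dip) = 146.2 × cos(61°) = 70.9 m

70.9 m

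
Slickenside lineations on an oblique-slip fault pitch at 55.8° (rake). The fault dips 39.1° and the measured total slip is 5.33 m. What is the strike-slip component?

3 m

strike-slip = net slip × cos(rake) = 5.33 m × cos(55.8°) = 3 m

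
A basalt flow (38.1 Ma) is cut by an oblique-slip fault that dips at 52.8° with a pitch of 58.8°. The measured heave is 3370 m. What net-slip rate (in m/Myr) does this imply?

dip-slip = heave / cos(dip) = 3370 / cos(52.8°) = 5574 m
net slip = dip-slip / sin(rake) = 5574 / sin(58.8°) = 6516 m
rate = 6516 m / 38.1 Ma = 0.000171 m/yr = 171 m/Myr

171 m/Myr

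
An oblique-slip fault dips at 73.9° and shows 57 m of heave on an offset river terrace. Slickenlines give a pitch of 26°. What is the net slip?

dip-slip = heave / cos(dip) = 57 / cos(73.9°) = 205.5 m
net slip = dip-slip / sin(rake) = 205.5 / sin(26°) = 469 m

469 m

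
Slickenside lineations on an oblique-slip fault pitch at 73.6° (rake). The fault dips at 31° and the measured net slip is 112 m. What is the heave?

92.1 m

dip-slip = net slip × sin(rake) = 112 m × sin(73.6°) = 107.4 m
heave = dip-slip × cos(dip) = 107.4 × cos(31°) = 92.1 m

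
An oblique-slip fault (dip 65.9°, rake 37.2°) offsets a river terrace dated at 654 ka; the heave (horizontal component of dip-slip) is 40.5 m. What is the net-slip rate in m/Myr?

dip-slip = heave / cos(dip) = 40.5 / cos(65.9°) = 99.18 m
net slip = dip-slip / sin(rake) = 99.18 / sin(37.2°) = 164 m
rate = 164 m / 654 ka = 0.000251 m/yr = 251 m/Myr

251 m/Myr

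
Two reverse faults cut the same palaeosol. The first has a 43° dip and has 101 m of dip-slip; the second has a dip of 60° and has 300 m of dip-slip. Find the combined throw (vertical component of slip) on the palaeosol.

throw_A = 101 × sin(43°) = 68.88 m
throw_B = 300 × sin(60°) = 259.8 m
total = 68.88 + 259.8 = 329 m

329 m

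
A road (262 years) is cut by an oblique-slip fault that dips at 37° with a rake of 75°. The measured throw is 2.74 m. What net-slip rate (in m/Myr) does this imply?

18000 m/Myr

dip-slip = throw / sin(dip) = 2.74 / sin(37°) = 4.553 m
net slip = dip-slip / sin(rake) = 4.553 / sin(75°) = 4.714 m
rate = 4.714 m / 262 years = 0.0180 m/yr = 18000 m/Myr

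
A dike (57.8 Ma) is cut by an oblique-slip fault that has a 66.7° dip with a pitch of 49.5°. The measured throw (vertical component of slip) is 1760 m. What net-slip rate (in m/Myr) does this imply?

43.6 m/Myr

dip-slip = throw / sin(dip) = 1760 / sin(66.7°) = 1916 m
net slip = dip-slip / sin(rake) = 1916 / sin(49.5°) = 2520 m
rate = 2520 m / 57.8 Ma = 0.0000436 m/yr = 43.6 m/Myr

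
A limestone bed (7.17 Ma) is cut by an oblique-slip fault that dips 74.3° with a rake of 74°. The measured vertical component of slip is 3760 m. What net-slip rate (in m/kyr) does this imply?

dip-slip = throw / sin(dip) = 3760 / sin(74.3°) = 3906 m
net slip = dip-slip / sin(rake) = 3906 / sin(74°) = 4063 m
rate = 4063 m / 7.17 Ma = 0.000567 m/yr = 0.567 m/kyr

0.567 m/kyr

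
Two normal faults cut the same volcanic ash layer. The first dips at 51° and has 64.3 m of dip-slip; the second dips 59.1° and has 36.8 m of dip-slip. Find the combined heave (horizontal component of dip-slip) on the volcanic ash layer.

heave_A = 64.3 × cos(51°) = 40.47 m
heave_B = 36.8 × cos(59.1°) = 18.90 m
total = 40.47 + 18.90 = 59.4 m

59.4 m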